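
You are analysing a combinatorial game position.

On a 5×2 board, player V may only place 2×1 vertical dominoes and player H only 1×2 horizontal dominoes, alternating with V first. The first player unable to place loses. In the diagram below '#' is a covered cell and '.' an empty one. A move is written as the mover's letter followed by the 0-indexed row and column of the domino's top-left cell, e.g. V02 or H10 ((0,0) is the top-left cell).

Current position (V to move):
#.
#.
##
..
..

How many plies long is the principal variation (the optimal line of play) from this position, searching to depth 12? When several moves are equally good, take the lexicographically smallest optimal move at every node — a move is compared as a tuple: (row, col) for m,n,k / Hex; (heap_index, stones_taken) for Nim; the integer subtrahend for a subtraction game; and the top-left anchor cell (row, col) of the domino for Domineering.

[#./#./##/../..] V move#1: V01:-1/##/##/##/../.., V30:+1/#./#./##/#./#.*, V31:+1/#./#./##/.#/.#
[#./#./##/#./#.] end (terminal -1, H#2); searched #./#./##/../.. to 12

PV length from [#./#./##/../..]: 1 ply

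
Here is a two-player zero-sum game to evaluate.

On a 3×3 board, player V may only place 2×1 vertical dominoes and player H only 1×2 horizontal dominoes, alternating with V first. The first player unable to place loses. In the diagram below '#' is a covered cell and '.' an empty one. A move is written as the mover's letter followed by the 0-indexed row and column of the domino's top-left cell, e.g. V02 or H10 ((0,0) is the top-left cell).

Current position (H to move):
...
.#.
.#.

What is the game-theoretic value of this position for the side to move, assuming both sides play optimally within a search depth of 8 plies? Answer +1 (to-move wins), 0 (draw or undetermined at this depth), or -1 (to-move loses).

[.../.#./.#.] H move#1: H00:-1/##./.#./.#.*, H01:-1/.##/.#./.#.
[##./.#./.#.] V move#2: V02:+1/###/.##/.#.*, V10:+1/##./##./##., V12:+1/##./.##/.##
[###/.##/.#.] end (terminal -1, H#3); searched .../.#./.#. to 8

value(.../.#./.#., H) = -1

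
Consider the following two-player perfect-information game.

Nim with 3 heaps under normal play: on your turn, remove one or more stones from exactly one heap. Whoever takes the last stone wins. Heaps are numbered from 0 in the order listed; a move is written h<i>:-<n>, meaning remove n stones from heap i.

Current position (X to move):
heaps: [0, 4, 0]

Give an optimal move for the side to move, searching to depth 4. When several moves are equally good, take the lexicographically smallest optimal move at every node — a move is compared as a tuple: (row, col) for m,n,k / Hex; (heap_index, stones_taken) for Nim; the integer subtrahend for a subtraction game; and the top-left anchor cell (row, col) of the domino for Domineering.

[(0,4,0)] X move#1: h1:-1:-1/(0,3,0), h1:-2:-1/(0,2,0), h1:-3:-1/(0,1,0), h1:-4:+1/(0,0,0)*
[(0,0,0)] end (terminal -1, O#2); searched (0,4,0) to 4

X's best at [(0,4,0)]: h1:-4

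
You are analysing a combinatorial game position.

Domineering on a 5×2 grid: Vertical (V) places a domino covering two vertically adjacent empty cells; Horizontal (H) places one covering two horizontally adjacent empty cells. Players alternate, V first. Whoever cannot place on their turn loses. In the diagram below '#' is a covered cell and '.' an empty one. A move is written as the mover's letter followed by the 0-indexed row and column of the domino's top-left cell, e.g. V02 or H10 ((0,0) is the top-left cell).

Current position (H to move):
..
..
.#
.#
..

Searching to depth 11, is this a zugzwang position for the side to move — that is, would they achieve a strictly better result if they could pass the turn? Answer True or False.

ply 1, H at ../../.#/.#/.. | H00=+1→##/../.#/.#/..*; H10=+1→../##/.#/.#/..; H40=-1→../../.#/.#/##
ply 2, V at ##/../.#/.#/.. | V10=-1→##/#./##/.#/..*; V20=-1→##/../##/##/..; V30=-1→##/../.#/##/#.
ply 3, H at ##/#./##/.#/.. | H40=+1→##/#./##/.#/##*
ply 4: ##/#./##/.#/## is terminal -1 (V); from ../../.#/.#/.. depth 11
if H skipped the turn, V would face:
~ ply 1, V at ../../.#/.#/.. | V00=+1→#./#./.#/.#/..*; V01=+1→.#/.#/.#/.#/..; V10=+1→../#./##/.#/..; V20=-1→../../##/##/..; V30=-1→../../.#/##/#.
~ ply 2, H at #./#./.#/.#/.. | H40=-1→#./#./.#/.#/##*
~ ply 3, V at #./#./.#/.#/## | V01=+1→##/##/.#/.#/##*; V20=+1→#./#./##/##/##
~ ply 4: ##/##/.#/.#/## is terminal -1 (H); from ../../.#/.#/.. depth 11
compare (H): move=+1 vs pass=-1

zugzwang(../../.#/.#/.., H) = False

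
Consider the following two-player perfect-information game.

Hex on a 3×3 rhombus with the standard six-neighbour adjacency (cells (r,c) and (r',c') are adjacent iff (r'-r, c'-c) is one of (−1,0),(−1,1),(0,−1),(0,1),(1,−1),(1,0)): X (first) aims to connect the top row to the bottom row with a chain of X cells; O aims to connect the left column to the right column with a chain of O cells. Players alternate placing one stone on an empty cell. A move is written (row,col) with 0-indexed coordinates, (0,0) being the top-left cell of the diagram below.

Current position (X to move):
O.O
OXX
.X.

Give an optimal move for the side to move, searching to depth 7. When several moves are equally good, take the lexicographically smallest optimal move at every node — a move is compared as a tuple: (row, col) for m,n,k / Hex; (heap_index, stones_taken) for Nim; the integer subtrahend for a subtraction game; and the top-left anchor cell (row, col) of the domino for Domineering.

X's best at [O.O/OXX/.X.]: (0,1)

p1 X@[O.O/OXX/.X.]: (0,1)[OXO/OXX/.X.]+1* (2,0)[O.O/OXX/XX.]-1 (2,2)[O.O/OXX/.XX]-1
p2 O@[OXO/OXX/.X.] terminal -1; root [O.O/OXX/.X.] d7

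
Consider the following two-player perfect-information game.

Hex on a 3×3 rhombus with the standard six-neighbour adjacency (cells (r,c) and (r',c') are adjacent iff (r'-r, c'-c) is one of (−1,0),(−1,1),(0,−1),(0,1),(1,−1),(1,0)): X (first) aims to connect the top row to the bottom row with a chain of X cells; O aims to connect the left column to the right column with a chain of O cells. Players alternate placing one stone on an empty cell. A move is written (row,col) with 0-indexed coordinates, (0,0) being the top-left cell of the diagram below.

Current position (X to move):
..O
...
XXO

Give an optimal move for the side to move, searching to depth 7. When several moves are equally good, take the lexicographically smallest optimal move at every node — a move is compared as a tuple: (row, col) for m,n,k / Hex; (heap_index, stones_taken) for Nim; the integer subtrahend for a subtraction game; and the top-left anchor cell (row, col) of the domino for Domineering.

ply 1, X at ..O/.../XXO | (0,0)=-1→X.O/.../XXO; (0,1)=+1→.XO/.../XXO*; (1,0)=+1→..O/X../XXO; (1,1)=-1→..O/.X./XXO; (1,2)=-1→..O/..X/XXO
ply 2, O at .XO/.../XXO | (0,0)=-1→OXO/.../XXO*; (1,0)=-1→.XO/O../XXO; (1,1)=-1→.XO/.O./XXO; (1,2)=-1→.XO/..O/XXO
ply 3, X at OXO/.../XXO | (1,0)=+1→OXO/X../XXO*; (1,1)=+1→OXO/.X./XXO; (1,2)=+1→OXO/..X/XXO
ply 4: OXO/X../XXO is terminal -1 (O); from ..O/.../XXO depth 7

X's best at [..O/.../XXO]: (0,1)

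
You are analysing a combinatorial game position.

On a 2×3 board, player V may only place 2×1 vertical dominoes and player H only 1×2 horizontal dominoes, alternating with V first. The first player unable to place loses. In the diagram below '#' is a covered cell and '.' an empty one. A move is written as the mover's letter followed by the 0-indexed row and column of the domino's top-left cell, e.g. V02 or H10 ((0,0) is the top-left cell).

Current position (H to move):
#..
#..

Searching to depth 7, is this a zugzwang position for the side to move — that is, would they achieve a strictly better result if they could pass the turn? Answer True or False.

[#../#..] H move#1: H01:+1/###/#..*, H11:+1/#../###
[###/#..] end (terminal -1, V#2); searched #../#.. to 7
pass branch (V moves first from the same position):
  | [#../#..] V move#1: V01:+1/##./##.*, V02:+1/#.#/#.#
  | [##./##.] end (terminal -1, H#2); searched #../#.. to 7
H moving scores +1; H passing scores -1

zugzwang(#../#.., H) = False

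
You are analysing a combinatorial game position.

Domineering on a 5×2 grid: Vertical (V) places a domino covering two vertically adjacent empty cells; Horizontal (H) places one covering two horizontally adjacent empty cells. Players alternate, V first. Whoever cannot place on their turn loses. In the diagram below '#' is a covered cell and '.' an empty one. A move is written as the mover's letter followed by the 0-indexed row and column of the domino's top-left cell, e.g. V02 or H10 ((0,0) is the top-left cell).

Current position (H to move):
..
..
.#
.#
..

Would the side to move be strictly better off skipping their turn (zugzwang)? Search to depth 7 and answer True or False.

p1 H@[../../.#/.#/..]: H00[##/../.#/.#/..]+1* H10[../##/.#/.#/..]+1 H40[../../.#/.#/##]-1
p2 V@[##/../.#/.#/..]: V10[##/#./##/.#/..]-1* V20[##/../##/##/..]-1 V30[##/../.#/##/#.]-1
p3 H@[##/#./##/.#/..]: H40[##/#./##/.#/##]+1*
p4 V@[##/#./##/.#/##] terminal -1; root [../../.#/.#/..] d7
suppose H passes — search the same position with V to move:
pass> p1 V@[../../.#/.#/..]: V00[#./#./.#/.#/..]+1* V01[.#/.#/.#/.#/..]+1 V10[../#./##/.#/..]+1 V20[../../##/##/..]-1 V30[../../.#/##/#.]-1
pass> p2 H@[#./#./.#/.#/..]: H40[#./#./.#/.#/##]-1*
pass> p3 V@[#./#./.#/.#/##]: V01[##/##/.#/.#/##]+1* V20[#./#./##/##/##]+1
pass> p4 H@[##/##/.#/.#/##] terminal -1; root [../../.#/.#/..] d7
for H: play +1, pass -1

zugzwang(../../.#/.#/.., H) = False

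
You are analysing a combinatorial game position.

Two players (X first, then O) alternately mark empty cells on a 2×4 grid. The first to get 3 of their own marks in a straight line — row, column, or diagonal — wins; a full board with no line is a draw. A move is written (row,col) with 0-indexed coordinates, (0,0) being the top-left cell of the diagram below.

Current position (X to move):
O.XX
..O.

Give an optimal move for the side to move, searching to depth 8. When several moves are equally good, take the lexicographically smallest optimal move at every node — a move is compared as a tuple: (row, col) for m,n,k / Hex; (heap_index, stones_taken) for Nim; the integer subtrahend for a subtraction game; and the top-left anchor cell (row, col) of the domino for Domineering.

X's best at [O.XX/..O.]: (0,1)

ply 1, X at O.XX/..O. | (0,1)=+1→OXXX/..O.*; (1,0)=+0→O.XX/X.O.; (1,1)=+0→O.XX/.XO.; (1,3)=+0→O.XX/..OX
ply 2: OXXX/..O. is terminal -1 (O); from O.XX/..O. depth 8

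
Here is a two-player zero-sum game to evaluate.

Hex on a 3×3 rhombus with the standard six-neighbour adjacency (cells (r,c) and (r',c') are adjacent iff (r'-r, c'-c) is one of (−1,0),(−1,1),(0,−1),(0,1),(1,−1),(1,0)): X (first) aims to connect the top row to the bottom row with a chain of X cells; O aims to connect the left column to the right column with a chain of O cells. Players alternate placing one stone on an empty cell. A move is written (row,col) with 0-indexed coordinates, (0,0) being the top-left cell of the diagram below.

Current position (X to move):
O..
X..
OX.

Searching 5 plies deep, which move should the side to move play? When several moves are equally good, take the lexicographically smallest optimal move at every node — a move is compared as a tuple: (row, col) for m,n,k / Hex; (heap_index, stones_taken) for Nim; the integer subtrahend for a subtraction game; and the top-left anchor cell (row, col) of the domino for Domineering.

X's best at [O../X../OX.]: (0,2)

p1 X@[O../X../OX.]: (0,1)[OX./X../OX.]-1 (0,2)[O.X/X../OX.]+1* (1,1)[O../XX./OX.]+1 (1,2)[O../X.X/OX.]-1 (2,2)[O../X../OXX]-1
p2 O@[O.X/X../OX.]: (0,1)[OOX/X../OX.]-1* (1,1)[O.X/XO./OX.]-1 (1,2)[O.X/X.O/OX.]-1 (2,2)[O.X/X../OXO]-1
p3 X@[OOX/X../OX.]: (1,1)[OOX/XX./OX.]+1* (1,2)[OOX/X.X/OX.]+1 (2,2)[OOX/X../OXX]+1
p4 O@[OOX/XX./OX.] terminal -1; root [O../X../OX.] d5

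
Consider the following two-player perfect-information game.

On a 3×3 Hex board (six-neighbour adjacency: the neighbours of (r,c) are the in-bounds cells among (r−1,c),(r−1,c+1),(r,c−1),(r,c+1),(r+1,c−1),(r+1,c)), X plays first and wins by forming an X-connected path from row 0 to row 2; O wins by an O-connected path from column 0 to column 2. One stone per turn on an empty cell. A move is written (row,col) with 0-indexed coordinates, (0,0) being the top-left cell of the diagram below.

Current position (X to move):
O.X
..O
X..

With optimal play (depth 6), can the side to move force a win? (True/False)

p1 X@[O.X/..O/X..]: (0,1)[OXX/..O/X..]+1* (1,0)[O.X/X.O/X..]+1 (1,1)[O.X/.XO/X..]+1 (2,1)[O.X/..O/XX.]-1 (2,2)[O.X/..O/X.X]-1
p2 O@[OXX/..O/X..]: (1,0)[OXX/O.O/X..]-1* (1,1)[OXX/.OO/X..]-1 (2,1)[OXX/..O/XO.]-1 (2,2)[OXX/..O/X.O]-1
p3 X@[OXX/O.O/X..]: (1,1)[OXX/OXO/X..]+1* (2,1)[OXX/O.O/XX.]-1 (2,2)[OXX/O.O/X.X]-1
p4 O@[OXX/OXO/X..] terminal -1; root [O.X/..O/X..] d6

X winning at [O.X/..O/X..]: True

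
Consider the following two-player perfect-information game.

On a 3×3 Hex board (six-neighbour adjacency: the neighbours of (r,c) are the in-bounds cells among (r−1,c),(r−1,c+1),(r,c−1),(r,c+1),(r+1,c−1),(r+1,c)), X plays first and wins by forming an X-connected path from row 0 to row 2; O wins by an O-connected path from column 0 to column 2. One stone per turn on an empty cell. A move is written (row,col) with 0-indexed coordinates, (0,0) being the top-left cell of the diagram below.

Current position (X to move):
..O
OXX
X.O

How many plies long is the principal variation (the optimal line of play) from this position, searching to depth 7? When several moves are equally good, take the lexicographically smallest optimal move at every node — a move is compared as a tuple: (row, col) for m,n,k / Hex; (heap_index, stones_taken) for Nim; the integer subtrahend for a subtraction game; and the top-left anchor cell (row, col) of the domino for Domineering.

ply 1, X at ..O/OXX/X.O | (0,0)=-1→X.O/OXX/X.O; (0,1)=+1→.XO/OXX/X.O*; (2,1)=-1→..O/OXX/XXO
ply 2: .XO/OXX/X.O is terminal -1 (O); from ..O/OXX/X.O depth 7

PV length from [..O/OXX/X.O]: 1 ply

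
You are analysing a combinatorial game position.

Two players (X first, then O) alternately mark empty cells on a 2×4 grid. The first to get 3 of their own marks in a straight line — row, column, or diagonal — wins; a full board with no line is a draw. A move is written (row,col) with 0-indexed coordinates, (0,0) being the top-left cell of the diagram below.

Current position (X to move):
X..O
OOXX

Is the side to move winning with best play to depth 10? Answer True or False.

X winning at [X..O/OOXX]: False

ply 1, X at X..O/OOXX | (0,1)=+0→XX.O/OOXX*; (0,2)=+0→X.XO/OOXX
ply 2, O at XX.O/OOXX | (0,2)=+0→XXOO/OOXX*
ply 3: XXOO/OOXX is terminal +0 (X); from X..O/OOXX depth 10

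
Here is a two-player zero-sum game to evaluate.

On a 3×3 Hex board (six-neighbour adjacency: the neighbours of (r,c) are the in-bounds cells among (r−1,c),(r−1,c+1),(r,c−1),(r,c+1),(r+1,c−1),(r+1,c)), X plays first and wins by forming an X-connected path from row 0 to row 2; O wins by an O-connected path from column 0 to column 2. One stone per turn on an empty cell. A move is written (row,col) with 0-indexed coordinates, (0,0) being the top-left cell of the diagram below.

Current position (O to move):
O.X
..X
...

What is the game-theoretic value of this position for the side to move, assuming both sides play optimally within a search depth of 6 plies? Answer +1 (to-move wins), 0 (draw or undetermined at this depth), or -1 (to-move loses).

value(O.X/..X/..., O) = -1

p1 O@[O.X/..X/...]: (0,1)[OOX/..X/...]-1* (1,0)[O.X/O.X/...]-1 (1,1)[O.X/.OX/...]-1 (2,0)[O.X/..X/O..]-1 (2,1)[O.X/..X/.O.]-1 (2,2)[O.X/..X/..O]-1
p2 X@[OOX/..X/...]: (1,0)[OOX/X.X/...]+1* (1,1)[OOX/.XX/...]+1 (2,0)[OOX/..X/X..]+1 (2,1)[OOX/..X/.X.]+1 (2,2)[OOX/..X/..X]+1
p3 O@[OOX/X.X/...]: (1,1)[OOX/XOX/...]-1* (2,0)[OOX/X.X/O..]-1 (2,1)[OOX/X.X/.O.]-1 (2,2)[OOX/X.X/..O]-1
p4 X@[OOX/XOX/...]: (2,0)[OOX/XOX/X..]+1* (2,1)[OOX/XOX/.X.]+1 (2,2)[OOX/XOX/..X]+1
p5 O@[OOX/XOX/X..]: (2,1)[OOX/XOX/XO.]-1* (2,2)[OOX/XOX/X.O]-1
p6 X@[OOX/XOX/XO.]: (2,2)[OOX/XOX/XOX]+1*
p7 O@[OOX/XOX/XOX] terminal -1; root [O.X/..X/...] d6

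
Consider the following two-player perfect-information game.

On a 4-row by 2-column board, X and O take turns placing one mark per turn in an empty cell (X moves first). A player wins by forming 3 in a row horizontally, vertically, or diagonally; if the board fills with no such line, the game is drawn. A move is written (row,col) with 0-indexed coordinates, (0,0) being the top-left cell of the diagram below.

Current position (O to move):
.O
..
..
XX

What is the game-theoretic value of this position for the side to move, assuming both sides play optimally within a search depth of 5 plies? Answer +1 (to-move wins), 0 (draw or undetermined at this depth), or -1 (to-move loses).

[.O/../../XX] O move#1: (0,0):+0/OO/../../XX*, (1,0):+0/.O/O./../XX, (1,1):+0/.O/.O/../XX, (2,0):+0/.O/../O./XX, (2,1):+0/.O/../.O/XX
[OO/../../XX] X move#2: (1,0):+0/OO/X./../XX*, (1,1):+0/OO/.X/../XX, (2,0):+0/OO/../X./XX, (2,1):+0/OO/../.X/XX
[OO/X./../XX] O move#3: (1,1):-1/OO/XO/../XX, (2,0):+0/OO/X./O./XX*, (2,1):-1/OO/X./.O/XX
[OO/X./O./XX] X move#4: (1,1):+0/OO/XX/O./XX*, (2,1):+0/OO/X./OX/XX
[OO/XX/O./XX] O move#5: (2,1):+0/OO/XX/OO/XX*
[OO/XX/OO/XX] end (terminal +0, X#6); searched .O/../../XX to 5

value(.O/../../XX, O) = 0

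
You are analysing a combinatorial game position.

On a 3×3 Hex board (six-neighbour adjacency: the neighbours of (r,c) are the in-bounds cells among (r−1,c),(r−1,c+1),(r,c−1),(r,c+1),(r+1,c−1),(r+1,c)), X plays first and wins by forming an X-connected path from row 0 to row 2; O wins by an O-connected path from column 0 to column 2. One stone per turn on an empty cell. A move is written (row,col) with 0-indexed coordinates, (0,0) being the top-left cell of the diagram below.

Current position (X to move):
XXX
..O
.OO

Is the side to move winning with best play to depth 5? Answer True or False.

X winning at [XXX/..O/.OO]: True

p1 X@[XXX/..O/.OO]: (1,0)[XXX/X.O/.OO]-1 (1,1)[XXX/.XO/.OO]-1 (2,0)[XXX/..O/XOO]+1*
p2 O@[XXX/..O/XOO]: (1,0)[XXX/O.O/XOO]-1* (1,1)[XXX/.OO/XOO]-1
p3 X@[XXX/O.O/XOO]: (1,1)[XXX/OXO/XOO]+1*
p4 O@[XXX/OXO/XOO] terminal -1; root [XXX/..O/.OO] d5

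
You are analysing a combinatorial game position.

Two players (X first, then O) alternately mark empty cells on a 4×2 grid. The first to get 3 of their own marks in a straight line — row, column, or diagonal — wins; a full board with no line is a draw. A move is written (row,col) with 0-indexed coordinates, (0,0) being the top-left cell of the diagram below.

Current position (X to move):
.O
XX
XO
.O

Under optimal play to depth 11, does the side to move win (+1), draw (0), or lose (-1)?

value(.O/XX/XO/.O, X) = +1

[.O/XX/XO/.O] X move#1: (0,0):+1/XO/XX/XO/.O*, (3,0):+1/.O/XX/XO/XO
[XO/XX/XO/.O] end (terminal -1, O#2); searched .O/XX/XO/.O to 11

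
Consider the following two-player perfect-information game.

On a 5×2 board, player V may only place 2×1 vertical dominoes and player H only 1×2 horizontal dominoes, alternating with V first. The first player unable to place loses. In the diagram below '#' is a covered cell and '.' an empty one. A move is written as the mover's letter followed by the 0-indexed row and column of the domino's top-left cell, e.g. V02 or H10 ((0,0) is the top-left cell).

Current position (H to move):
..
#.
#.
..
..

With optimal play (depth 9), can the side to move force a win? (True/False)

[../#./#./../..] H move#1: H00:-1/##/#./#./../.., H30:+1/../#./#./##/..*, H40:+1/../#./#./../##
[../#./#./##/..] V move#2: V01:-1/.#/##/#./##/..*, V11:-1/../##/##/##/..
[.#/##/#./##/..] H move#3: H40:+1/.#/##/#./##/##*
[.#/##/#./##/##] end (terminal -1, V#4); searched ../#./#./../.. to 9

H winning at [../#./#./../..]: True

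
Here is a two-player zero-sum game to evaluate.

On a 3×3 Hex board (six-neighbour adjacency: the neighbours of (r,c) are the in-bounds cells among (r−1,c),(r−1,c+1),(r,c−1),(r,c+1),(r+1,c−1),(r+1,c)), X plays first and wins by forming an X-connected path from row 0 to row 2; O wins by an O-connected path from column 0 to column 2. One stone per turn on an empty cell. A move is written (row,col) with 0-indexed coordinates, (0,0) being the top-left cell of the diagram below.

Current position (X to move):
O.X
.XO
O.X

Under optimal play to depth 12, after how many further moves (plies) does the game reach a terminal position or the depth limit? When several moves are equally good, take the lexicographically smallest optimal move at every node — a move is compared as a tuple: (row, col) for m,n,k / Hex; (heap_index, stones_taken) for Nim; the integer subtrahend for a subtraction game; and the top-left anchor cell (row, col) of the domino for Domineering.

p1 X@[O.X/.XO/O.X]: (0,1)[OXX/.XO/O.X]-1 (1,0)[O.X/XXO/O.X]-1 (2,1)[O.X/.XO/OXX]+1*
p2 O@[O.X/.XO/OXX] terminal -1; root [O.X/.XO/O.X] d12

PV length from [O.X/.XO/O.X]: 1 ply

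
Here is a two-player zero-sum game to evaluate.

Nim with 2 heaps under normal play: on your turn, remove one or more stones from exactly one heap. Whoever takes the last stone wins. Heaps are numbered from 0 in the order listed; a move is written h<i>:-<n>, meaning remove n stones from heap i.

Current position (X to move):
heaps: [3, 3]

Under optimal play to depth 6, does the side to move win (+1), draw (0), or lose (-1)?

value((3,3), X) = -1

p1 X@[(3,3)]: h0:-1[(2,3)]-1* h0:-2[(1,3)]-1 h0:-3[(0,3)]-1 h1:-1[(3,2)]-1 h1:-2[(3,1)]-1 h1:-3[(3,0)]-1
p2 O@[(2,3)]: h0:-1[(1,3)]-1 h0:-2[(0,3)]-1 h1:-1[(2,2)]+1* h1:-2[(2,1)]-1 h1:-3[(2,0)]-1
p3 X@[(2,2)]: h0:-1[(1,2)]-1* h0:-2[(0,2)]-1 h1:-1[(2,1)]-1 h1:-2[(2,0)]-1
p4 O@[(1,2)]: h0:-1[(0,2)]-1 h1:-1[(1,1)]+1* h1:-2[(1,0)]-1
p5 X@[(1,1)]: h0:-1[(0,1)]-1* h1:-1[(1,0)]-1
p6 O@[(0,1)]: h1:-1[(0,0)]+1*
p7 X@[(0,0)] terminal -1; root [(3,3)] d6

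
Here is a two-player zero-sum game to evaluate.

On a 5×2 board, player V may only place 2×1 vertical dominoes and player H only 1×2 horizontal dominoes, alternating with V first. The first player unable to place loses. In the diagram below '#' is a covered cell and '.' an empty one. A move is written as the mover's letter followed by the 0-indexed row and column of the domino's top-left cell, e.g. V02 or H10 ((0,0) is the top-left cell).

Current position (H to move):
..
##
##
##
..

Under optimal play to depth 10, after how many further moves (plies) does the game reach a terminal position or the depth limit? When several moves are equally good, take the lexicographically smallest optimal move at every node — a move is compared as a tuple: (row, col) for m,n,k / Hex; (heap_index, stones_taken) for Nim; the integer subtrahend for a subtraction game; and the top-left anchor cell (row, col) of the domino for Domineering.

PV length from [../##/##/##/..]: 1 ply

ply 1, H at ../##/##/##/.. | H00=+1→##/##/##/##/..*; H40=+1→../##/##/##/##
ply 2: ##/##/##/##/.. is terminal -1 (V); from ../##/##/##/.. depth 10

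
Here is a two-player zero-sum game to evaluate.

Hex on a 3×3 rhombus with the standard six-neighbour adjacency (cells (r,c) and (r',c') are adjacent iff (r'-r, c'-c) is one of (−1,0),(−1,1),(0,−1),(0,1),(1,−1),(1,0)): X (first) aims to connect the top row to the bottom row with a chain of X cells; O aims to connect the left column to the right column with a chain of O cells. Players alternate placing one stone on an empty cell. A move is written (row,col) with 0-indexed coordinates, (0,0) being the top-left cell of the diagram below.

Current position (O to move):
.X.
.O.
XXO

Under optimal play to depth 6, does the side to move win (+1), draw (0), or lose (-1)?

value(.X./.O./XXO, O) = +1

p1 O@[.X./.O./XXO]: (0,0)[OX./.O./XXO]-1 (0,2)[.XO/.O./XXO]-1 (1,0)[.X./OO./XXO]+1* (1,2)[.X./.OO/XXO]-1
p2 X@[.X./OO./XXO]: (0,0)[XX./OO./XXO]-1* (0,2)[.XX/OO./XXO]-1 (1,2)[.X./OOX/XXO]-1
p3 O@[XX./OO./XXO]: (0,2)[XXO/OO./XXO]+1* (1,2)[XX./OOO/XXO]+1
p4 X@[XXO/OO./XXO] terminal -1; root [.X./.O./XXO] d6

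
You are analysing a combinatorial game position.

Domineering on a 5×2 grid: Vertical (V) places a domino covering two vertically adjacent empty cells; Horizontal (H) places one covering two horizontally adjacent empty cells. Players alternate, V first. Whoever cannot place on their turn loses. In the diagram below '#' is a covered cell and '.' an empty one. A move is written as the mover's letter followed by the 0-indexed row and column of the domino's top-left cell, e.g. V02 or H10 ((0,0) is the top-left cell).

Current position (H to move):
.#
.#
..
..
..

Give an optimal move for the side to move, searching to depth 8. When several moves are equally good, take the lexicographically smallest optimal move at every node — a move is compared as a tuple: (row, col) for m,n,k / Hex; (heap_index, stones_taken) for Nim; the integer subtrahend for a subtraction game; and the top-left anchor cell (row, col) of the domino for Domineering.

[.#/.#/../../..] H move#1: H20:-1/.#/.#/##/../.., H30:+1/.#/.#/../##/..*, H40:-1/.#/.#/../../##
[.#/.#/../##/..] V move#2: V00:-1/##/##/../##/..*, V10:-1/.#/##/#./##/..
[##/##/../##/..] H move#3: H20:+1/##/##/##/##/..*, H40:+1/##/##/../##/##
[##/##/##/##/..] end (terminal -1, V#4); searched .#/.#/../../.. to 8

H's best at [.#/.#/../../..]: H30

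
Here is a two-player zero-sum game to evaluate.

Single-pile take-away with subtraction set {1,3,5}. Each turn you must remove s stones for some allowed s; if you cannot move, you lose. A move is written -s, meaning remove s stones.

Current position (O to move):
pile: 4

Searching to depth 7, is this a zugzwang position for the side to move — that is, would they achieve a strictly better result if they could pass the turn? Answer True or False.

ply 1, O at 4 | -1=-1→3*; -3=-1→1
ply 2, X at 3 | -1=+1→2*; -3=+1→0
ply 3, O at 2 | -1=-1→1*
ply 4, X at 1 | -1=+1→0*
ply 5: 0 is terminal -1 (O); from 4 depth 7
pass branch (X moves first from the same position):
  | ply 1, X at 4 | -1=-1→3*; -3=-1→1
  | ply 2, O at 3 | -1=+1→2*; -3=+1→0
  | ply 3, X at 2 | -1=-1→1*
  | ply 4, O at 1 | -1=+1→0*
  | ply 5: 0 is terminal -1 (X); from 4 depth 7
O moving scores -1; O passing scores +1

zugzwang(4, O) = True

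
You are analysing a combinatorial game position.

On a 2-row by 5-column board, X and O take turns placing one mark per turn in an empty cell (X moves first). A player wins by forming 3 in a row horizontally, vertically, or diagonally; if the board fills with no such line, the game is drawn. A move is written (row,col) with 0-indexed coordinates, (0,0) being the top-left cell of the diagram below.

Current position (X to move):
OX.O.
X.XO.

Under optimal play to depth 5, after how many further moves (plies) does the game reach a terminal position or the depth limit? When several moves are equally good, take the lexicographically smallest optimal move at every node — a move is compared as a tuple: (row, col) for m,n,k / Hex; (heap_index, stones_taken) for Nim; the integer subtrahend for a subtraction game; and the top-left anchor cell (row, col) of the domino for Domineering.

ply 1, X at OX.O./X.XO. | (0,2)=+0→OXXO./X.XO.; (0,4)=+0→OX.OX/X.XO.; (1,1)=+1→OX.O./XXXO.*; (1,4)=+0→OX.O./X.XOX
ply 2: OX.O./XXXO. is terminal -1 (O); from OX.O./X.XO. depth 5

PV length from [OX.O./X.XO.]: 1 ply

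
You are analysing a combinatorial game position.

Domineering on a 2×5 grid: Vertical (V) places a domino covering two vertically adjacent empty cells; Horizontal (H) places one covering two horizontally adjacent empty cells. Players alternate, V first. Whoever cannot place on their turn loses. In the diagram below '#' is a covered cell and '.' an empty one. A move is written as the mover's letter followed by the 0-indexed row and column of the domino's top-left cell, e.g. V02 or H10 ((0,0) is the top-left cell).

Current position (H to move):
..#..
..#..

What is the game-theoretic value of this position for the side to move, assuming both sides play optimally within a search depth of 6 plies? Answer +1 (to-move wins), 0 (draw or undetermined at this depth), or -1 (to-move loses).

value(..#../..#.., H) = -1

[..#../..#..] H move#1: H00:-1/###../..#..*, H03:-1/..###/..#.., H10:-1/..#../###.., H13:-1/..#../..###
[###../..#..] V move#2: V03:+1/####./..##.*, V04:+1/###.#/..#.#
[####./..##.] H move#3: H10:-1/####./####.*
[####./####.] V move#4: V04:+1/#####/#####*
[#####/#####] end (terminal -1, H#5); searched ..#../..#.. to 6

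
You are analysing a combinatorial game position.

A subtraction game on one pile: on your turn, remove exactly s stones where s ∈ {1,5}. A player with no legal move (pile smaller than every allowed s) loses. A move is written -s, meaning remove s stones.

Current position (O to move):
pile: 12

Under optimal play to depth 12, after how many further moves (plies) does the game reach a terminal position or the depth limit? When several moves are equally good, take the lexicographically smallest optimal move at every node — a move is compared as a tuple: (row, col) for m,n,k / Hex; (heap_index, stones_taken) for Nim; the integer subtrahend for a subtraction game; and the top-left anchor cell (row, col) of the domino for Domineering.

ply 1, O at 12 | -1=-1→11*; -5=-1→7
ply 2, X at 11 | -1=+1→10*; -5=+1→6
ply 3, O at 10 | -1=-1→9*; -5=-1→5
ply 4, X at 9 | -1=+1→8*; -5=+1→4
ply 5, O at 8 | -1=-1→7*; -5=-1→3
ply 6, X at 7 | -1=+1→6*; -5=+1→2
ply 7, O at 6 | -1=-1→5*; -5=-1→1
ply 8, X at 5 | -1=+1→4*; -5=+1→0
ply 9, O at 4 | -1=-1→3*
ply 10, X at 3 | -1=+1→2*
ply 11, O at 2 | -1=-1→1*
ply 12, X at 1 | -1=+1→0*
ply 13: 0 is terminal -1 (O); from 12 depth 12

PV length from [12]: 12 plies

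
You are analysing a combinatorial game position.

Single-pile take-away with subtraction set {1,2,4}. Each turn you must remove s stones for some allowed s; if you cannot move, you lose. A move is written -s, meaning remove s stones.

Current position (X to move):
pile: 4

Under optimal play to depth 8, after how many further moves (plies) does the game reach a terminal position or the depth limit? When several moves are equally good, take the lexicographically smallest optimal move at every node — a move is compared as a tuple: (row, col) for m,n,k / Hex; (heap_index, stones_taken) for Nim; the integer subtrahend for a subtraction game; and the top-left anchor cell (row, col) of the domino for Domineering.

ply 1, X at 4 | -1=+1→3*; -2=-1→2; -4=+1→0
ply 2, O at 3 | -1=-1→2*; -2=-1→1
ply 3, X at 2 | -1=-1→1; -2=+1→0*
ply 4: 0 is terminal -1 (O); from 4 depth 8

PV length from [4]: 3 plies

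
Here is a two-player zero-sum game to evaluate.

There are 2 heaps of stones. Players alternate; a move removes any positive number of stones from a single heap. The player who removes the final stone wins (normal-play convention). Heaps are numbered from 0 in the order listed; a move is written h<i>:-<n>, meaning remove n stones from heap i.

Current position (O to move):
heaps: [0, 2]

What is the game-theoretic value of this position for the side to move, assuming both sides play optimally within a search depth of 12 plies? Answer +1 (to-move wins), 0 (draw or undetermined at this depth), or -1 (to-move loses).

ply 1, O at (0,2) | h1:-1=-1→(0,1); h1:-2=+1→(0,0)*
ply 2: (0,0) is terminal -1 (X); from (0,2) depth 12

value((0,2), O) = +1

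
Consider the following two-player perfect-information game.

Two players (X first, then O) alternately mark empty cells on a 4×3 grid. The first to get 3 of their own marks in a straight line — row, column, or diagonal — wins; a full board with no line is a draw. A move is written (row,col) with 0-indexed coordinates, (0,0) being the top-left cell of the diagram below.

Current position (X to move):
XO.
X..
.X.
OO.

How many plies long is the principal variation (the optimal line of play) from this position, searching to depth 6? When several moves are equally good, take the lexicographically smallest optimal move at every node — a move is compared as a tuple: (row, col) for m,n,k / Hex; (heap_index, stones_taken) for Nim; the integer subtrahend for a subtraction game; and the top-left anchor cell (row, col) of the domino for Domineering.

ply 1, X at XO./X../.X./OO. | (0,2)=-1→XOX/X../.X./OO.; (1,1)=-1→XO./XX./.X./OO.; (1,2)=-1→XO./X.X/.X./OO.; (2,0)=+1→XO./X../XX./OO.*; (2,2)=-1→XO./X../.XX/OO.; (3,2)=+1→XO./X../.X./OOX
ply 2: XO./X../XX./OO. is terminal -1 (O); from XO./X../.X./OO. depth 6

PV length from [XO./X../.X./OO.]: 1 ply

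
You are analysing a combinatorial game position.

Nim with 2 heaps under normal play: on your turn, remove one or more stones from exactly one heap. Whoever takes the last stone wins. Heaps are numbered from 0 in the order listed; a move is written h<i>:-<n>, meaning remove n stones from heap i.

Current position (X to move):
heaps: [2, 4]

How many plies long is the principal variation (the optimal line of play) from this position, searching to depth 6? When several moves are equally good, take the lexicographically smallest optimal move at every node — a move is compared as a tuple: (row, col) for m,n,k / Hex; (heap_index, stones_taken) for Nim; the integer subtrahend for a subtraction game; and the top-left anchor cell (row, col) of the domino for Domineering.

[(2,4)] X move#1: h0:-1:-1/(1,4), h0:-2:-1/(0,4), h1:-1:-1/(2,3), h1:-2:+1/(2,2)*, h1:-3:-1/(2,1), h1:-4:-1/(2,0)
[(2,2)] O move#2: h0:-1:-1/(1,2)*, h0:-2:-1/(0,2), h1:-1:-1/(2,1), h1:-2:-1/(2,0)
[(1,2)] X move#3: h0:-1:-1/(0,2), h1:-1:+1/(1,1)*, h1:-2:-1/(1,0)
[(1,1)] O move#4: h0:-1:-1/(0,1)*, h1:-1:-1/(1,0)
[(0,1)] X move#5: h1:-1:+1/(0,0)*
[(0,0)] end (terminal -1, O#6); searched (2,4) to 6

PV length from [(2,4)]: 5 plies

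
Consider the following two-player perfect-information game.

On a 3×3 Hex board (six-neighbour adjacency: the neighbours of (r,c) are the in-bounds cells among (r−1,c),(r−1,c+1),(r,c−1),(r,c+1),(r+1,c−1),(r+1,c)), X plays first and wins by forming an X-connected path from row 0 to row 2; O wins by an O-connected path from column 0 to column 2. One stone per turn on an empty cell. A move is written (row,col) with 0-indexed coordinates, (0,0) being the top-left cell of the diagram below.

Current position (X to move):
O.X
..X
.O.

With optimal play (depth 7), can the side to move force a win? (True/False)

X winning at [O.X/..X/.O.]: True

ply 1, X at O.X/..X/.O. | (0,1)=+1→OXX/..X/.O.*; (1,0)=+1→O.X/X.X/.O.; (1,1)=+1→O.X/.XX/.O.; (2,0)=+1→O.X/..X/XO.; (2,2)=+1→O.X/..X/.OX
ply 2, O at OXX/..X/.O. | (1,0)=-1→OXX/O.X/.O.*; (1,1)=-1→OXX/.OX/.O.; (2,0)=-1→OXX/..X/OO.; (2,2)=-1→OXX/..X/.OO
ply 3, X at OXX/O.X/.O. | (1,1)=+1→OXX/OXX/.O.*; (2,0)=+1→OXX/O.X/XO.; (2,2)=+1→OXX/O.X/.OX
ply 4, O at OXX/OXX/.O. | (2,0)=-1→OXX/OXX/OO.*; (2,2)=-1→OXX/OXX/.OO
ply 5, X at OXX/OXX/OO. | (2,2)=+1→OXX/OXX/OOX*
ply 6: OXX/OXX/OOX is terminal -1 (O); from O.X/..X/.O. depth 7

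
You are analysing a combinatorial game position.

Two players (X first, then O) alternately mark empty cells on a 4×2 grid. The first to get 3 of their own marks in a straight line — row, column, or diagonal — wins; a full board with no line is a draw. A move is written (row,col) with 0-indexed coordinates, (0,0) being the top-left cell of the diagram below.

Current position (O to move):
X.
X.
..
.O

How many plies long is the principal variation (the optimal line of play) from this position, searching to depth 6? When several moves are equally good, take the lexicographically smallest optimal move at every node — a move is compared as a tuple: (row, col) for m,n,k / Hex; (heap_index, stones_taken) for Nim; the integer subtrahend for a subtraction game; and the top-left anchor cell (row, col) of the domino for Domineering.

PV length from [X./X./../.O]: 5 plies

p1 O@[X./X./../.O]: (0,1)[XO/X./../.O]-1 (1,1)[X./XO/../.O]-1 (2,0)[X./X./O./.O]+0* (2,1)[X./X./.O/.O]-1 (3,0)[X./X./../OO]-1
p2 X@[X./X./O./.O]: (0,1)[XX/X./O./.O]+0* (1,1)[X./XX/O./.O]+0 (2,1)[X./X./OX/.O]+0 (3,0)[X./X./O./XO]+0
p3 O@[XX/X./O./.O]: (1,1)[XX/XO/O./.O]+0* (2,1)[XX/X./OO/.O]+0 (3,0)[XX/X./O./OO]+0
p4 X@[XX/XO/O./.O]: (2,1)[XX/XO/OX/.O]+0* (3,0)[XX/XO/O./XO]-1
p5 O@[XX/XO/OX/.O]: (3,0)[XX/XO/OX/OO]+0*
p6 X@[XX/XO/OX/OO] terminal +0; root [X./X./../.O] d6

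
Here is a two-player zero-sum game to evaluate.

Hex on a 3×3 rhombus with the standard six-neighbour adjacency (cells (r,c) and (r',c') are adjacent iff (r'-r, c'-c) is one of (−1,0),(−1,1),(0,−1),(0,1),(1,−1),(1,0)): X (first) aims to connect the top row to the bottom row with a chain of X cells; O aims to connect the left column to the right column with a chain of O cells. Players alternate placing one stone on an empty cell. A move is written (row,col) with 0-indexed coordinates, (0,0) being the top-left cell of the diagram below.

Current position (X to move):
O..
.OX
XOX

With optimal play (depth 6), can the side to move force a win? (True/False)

X winning at [O../.OX/XOX]: True

[O../.OX/XOX] X move#1: (0,1):+1/OX./.OX/XOX*, (0,2):+1/O.X/.OX/XOX, (1,0):+1/O../XOX/XOX
[OX./.OX/XOX] O move#2: (0,2):-1/OXO/.OX/XOX*, (1,0):-1/OX./OOX/XOX
[OXO/.OX/XOX] X move#3: (1,0):+1/OXO/XOX/XOX*
[OXO/XOX/XOX] end (terminal -1, O#4); searched O../.OX/XOX to 6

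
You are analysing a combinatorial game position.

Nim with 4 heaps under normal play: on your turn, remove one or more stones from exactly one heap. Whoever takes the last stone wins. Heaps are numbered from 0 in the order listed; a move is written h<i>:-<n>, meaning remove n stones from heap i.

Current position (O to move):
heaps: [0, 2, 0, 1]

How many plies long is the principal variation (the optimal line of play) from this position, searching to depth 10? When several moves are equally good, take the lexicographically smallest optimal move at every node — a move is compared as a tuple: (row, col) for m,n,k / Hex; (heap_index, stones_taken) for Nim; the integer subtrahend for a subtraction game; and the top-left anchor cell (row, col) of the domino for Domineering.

p1 O@[(0,2,0,1)]: h1:-1[(0,1,0,1)]+1* h1:-2[(0,0,0,1)]-1 h3:-1[(0,2,0,0)]-1
p2 X@[(0,1,0,1)]: h1:-1[(0,0,0,1)]-1* h3:-1[(0,1,0,0)]-1
p3 O@[(0,0,0,1)]: h3:-1[(0,0,0,0)]+1*
p4 X@[(0,0,0,0)] terminal -1; root [(0,2,0,1)] d10

PV length from [(0,2,0,1)]: 3 plies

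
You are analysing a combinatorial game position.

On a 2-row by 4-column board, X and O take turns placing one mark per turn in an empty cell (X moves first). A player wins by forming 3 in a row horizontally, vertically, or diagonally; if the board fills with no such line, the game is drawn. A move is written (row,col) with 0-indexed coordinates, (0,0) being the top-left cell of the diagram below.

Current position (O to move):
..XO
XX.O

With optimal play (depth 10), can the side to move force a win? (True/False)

O winning at [..XO/XX.O]: False

[..XO/XX.O] O move#1: (0,0):-1/O.XO/XX.O, (0,1):-1/.OXO/XX.O, (1,2):+0/..XO/XXOO*
[..XO/XXOO] X move#2: (0,0):+0/X.XO/XXOO*, (0,1):+0/.XXO/XXOO
[X.XO/XXOO] O move#3: (0,1):+0/XOXO/XXOO*
[XOXO/XXOO] end (terminal +0, X#4); searched ..XO/XX.O to 10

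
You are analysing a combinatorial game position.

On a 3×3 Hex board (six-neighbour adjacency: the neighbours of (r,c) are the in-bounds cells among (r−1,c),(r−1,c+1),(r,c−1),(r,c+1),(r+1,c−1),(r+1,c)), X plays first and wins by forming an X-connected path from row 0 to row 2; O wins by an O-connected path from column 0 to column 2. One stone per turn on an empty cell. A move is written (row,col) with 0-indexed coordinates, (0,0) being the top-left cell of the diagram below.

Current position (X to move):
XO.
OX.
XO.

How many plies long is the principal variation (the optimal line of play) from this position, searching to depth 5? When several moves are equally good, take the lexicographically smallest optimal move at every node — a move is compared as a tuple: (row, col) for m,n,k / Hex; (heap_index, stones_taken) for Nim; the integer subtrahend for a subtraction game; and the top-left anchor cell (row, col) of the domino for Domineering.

PV length from [XO./OX./XO.]: 1 ply

ply 1, X at XO./OX./XO. | (0,2)=+1→XOX/OX./XO.*; (1,2)=-1→XO./OXX/XO.; (2,2)=-1→XO./OX./XOX
ply 2: XOX/OX./XO. is terminal -1 (O); from XO./OX./XO. depth 5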